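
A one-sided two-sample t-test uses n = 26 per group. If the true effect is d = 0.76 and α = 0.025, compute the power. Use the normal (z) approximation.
Power ≈ 0.78

Power calculation (two-sample t-test, normal approximation):
z_β = d · √(n/2) - z_α
z_β = 0.76 · √(26/2) - 1.960
z_β = 0.76 · 3.606 - 1.960
z_β = 0.780

Power = Φ(z_β) = Φ(0.780) ≈ 0.782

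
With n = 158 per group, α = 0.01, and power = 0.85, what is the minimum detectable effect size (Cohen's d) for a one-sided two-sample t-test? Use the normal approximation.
d ≈ 0.38

Minimum detectable effect (two-sample t-test, normal approximation):
d = (z_α + z_β) / √(n/2)
d = (2.326 + 1.036) / √(158/2)
d = 3.363 / 8.888
d ≈ 0.38

By Cohen's convention (0.2 small / 0.5 medium / 0.8 large): small effect.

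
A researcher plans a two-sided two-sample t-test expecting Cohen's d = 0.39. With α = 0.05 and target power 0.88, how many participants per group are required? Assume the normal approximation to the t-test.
n = 130 per group

Sample size formula (two-sample t-test, normal approximation):
n = 2 · ((z_{α/2} + z_β) / d)²

z_{α/2} = 1.960 (for α = 0.05, two-sided)
z_β = 1.175 (for power = 0.88)
d = 0.39

n = 2 · ((1.960 + 1.175) / 0.39)²
n = 2 · (8.038)²
n ≈ 129.22
Round up to the next whole number: n = 130 per group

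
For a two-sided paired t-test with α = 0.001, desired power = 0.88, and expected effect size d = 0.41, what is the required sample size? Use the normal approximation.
n = 119 pairs

Sample size formula (paired t-test, normal approximation):
n = ((z_{α/2} + z_β) / d)²

z_{α/2} = 3.291 (for α = 0.001, two-sided)
z_β = 1.175 (for power = 0.88)
d = 0.41

n = ((3.291 + 1.175) / 0.41)²
n = (10.893)²
n ≈ 118.66
Round up to the next whole number: n = 119 pairs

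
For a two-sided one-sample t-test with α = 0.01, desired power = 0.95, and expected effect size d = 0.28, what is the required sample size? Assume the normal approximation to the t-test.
n = 228

Sample size formula (one-sample t-test, normal approximation):
n = ((z_{α/2} + z_β) / d)²

z_{α/2} = 2.576 (for α = 0.01, two-sided)
z_β = 1.645 (for power = 0.95)
d = 0.28

n = ((2.576 + 1.645) / 0.28)²
n = (15.075)²
n ≈ 227.26
Round up to the next whole number: n = 228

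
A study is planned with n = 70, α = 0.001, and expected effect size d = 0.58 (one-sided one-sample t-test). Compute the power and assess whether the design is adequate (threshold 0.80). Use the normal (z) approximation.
Power ≈ 0.96; the study is adequately powered (power ≥ 0.80)

Power calculation (one-sample t-test, normal approximation):
z_β = d · √n - z_α
z_β = 0.58 · √70 - 3.090
z_β = 0.58 · 8.367 - 3.090
z_β = 1.762

Power = Φ(z_β) = Φ(1.762) ≈ 0.961

Effect size d = 0.58 is medium by Cohen's convention (0.2/0.5/0.8).

Threshold: power ≥ 0.80 is conventionally adequate.
Power ≈ 0.96 → the study is adequately powered (power ≥ 0.80).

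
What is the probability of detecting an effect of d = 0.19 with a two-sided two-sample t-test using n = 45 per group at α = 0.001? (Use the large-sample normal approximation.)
Power ≈ 0.01

Power calculation (two-sample t-test, normal approximation):
z_β = d · √(n/2) - z_{α/2}
z_β = 0.19 · √(45/2) - 3.291
z_β = 0.19 · 4.743 - 3.291
z_β = -2.389

Power = Φ(z_β) = Φ(-2.389) ≈ 0.008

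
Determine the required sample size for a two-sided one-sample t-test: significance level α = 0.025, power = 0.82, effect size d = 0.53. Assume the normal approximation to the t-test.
n = 36

Sample size formula (one-sample t-test, normal approximation):
n = ((z_{α/2} + z_β) / d)²

z_{α/2} = 2.241 (for α = 0.025, two-sided)
z_β = 0.915 (for power = 0.82)
d = 0.53

n = ((2.241 + 0.915) / 0.53)²
n = (5.955)²
n ≈ 35.46
Round up to the next whole number: n = 36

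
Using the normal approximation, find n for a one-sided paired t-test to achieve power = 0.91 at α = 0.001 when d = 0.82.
n = 30 pairs

Sample size formula (paired t-test, normal approximation):
n = ((z_α + z_β) / d)²

z_α = 3.090 (for α = 0.001, one-sided)
z_β = 1.341 (for power = 0.91)
d = 0.82

n = ((3.090 + 1.341) / 0.82)²
n = (5.404)²
n ≈ 29.20
Round up to the next whole number: n = 30 pairs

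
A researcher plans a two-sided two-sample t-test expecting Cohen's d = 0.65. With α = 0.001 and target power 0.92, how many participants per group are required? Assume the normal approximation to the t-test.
n = 105 per group

Sample size formula (two-sample t-test, normal approximation):
n = 2 · ((z_{α/2} + z_β) / d)²

z_{α/2} = 3.291 (for α = 0.001, two-sided)
z_β = 1.405 (for power = 0.92)
d = 0.65

n = 2 · ((3.291 + 1.405) / 0.65)²
n = 2 · (7.225)²
n ≈ 104.40
Round up to the next whole number: n = 105 per group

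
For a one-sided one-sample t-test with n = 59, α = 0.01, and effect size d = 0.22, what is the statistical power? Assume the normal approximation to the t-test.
Power ≈ 0.26

Power calculation (one-sample t-test, normal approximation):
z_β = d · √n - z_α
z_β = 0.22 · √59 - 2.326
z_β = 0.22 · 7.681 - 2.326
z_β = -0.636

Power = Φ(z_β) = Φ(-0.636) ≈ 0.262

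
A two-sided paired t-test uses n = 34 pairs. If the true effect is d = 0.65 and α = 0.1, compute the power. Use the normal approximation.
Power ≈ 0.98

Power calculation (paired t-test, normal approximation):
z_β = d · √n - z_{α/2}
z_β = 0.65 · √34 - 1.645
z_β = 0.65 · 5.831 - 1.645
z_β = 2.145

Power = Φ(z_β) = Φ(2.145) ≈ 0.984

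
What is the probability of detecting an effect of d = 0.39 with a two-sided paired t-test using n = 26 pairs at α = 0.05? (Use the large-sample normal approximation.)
Power ≈ 0.51

Power calculation (paired t-test, normal approximation):
z_β = d · √n - z_{α/2}
z_β = 0.39 · √26 - 1.960
z_β = 0.39 · 5.099 - 1.960
z_β = 0.029

Power = Φ(z_β) = Φ(0.029) ≈ 0.511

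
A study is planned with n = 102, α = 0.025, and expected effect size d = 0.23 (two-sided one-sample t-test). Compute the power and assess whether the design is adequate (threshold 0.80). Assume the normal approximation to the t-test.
Power ≈ 0.53; the study is underpowered (power < 0.80)

Power calculation (one-sample t-test, normal approximation):
z_β = d · √n - z_{α/2}
z_β = 0.23 · √102 - 2.241
z_β = 0.23 · 10.100 - 2.241
z_β = 0.081

Power = Φ(z_β) = Φ(0.081) ≈ 0.532

Effect size d = 0.23 is small by Cohen's convention (0.2/0.5/0.8).

Threshold: power ≥ 0.80 is conventionally adequate.
Power ≈ 0.53 → the study is underpowered (power < 0.80).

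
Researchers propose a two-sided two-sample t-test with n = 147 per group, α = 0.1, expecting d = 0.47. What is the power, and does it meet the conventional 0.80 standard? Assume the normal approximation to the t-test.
Power ≈ 0.99; the study is adequately powered (power ≥ 0.80)

Power calculation (two-sample t-test, normal approximation):
z_β = d · √(n/2) - z_{α/2}
z_β = 0.47 · √(147/2) - 1.645
z_β = 0.47 · 8.573 - 1.645
z_β = 2.385

Power = Φ(z_β) = Φ(2.385) ≈ 0.991

Effect size d = 0.47 is small by Cohen's convention (0.2/0.5/0.8).

Threshold: power ≥ 0.80 is conventionally adequate.
Power ≈ 0.99 → the study is adequately powered (power ≥ 0.80).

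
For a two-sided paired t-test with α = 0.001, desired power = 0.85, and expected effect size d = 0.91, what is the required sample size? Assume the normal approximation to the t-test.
n = 23 pairs

Sample size formula (paired t-test, normal approximation):
n = ((z_{α/2} + z_β) / d)²

z_{α/2} = 3.291 (for α = 0.001, two-sided)
z_β = 1.036 (for power = 0.85)
d = 0.91

n = ((3.291 + 1.036) / 0.91)²
n = (4.755)²
n ≈ 22.61
Round up to the next whole number: n = 23 pairs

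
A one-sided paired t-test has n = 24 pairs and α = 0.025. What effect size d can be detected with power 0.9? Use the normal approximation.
d ≈ 0.66

Minimum detectable effect (paired t-test, normal approximation):
d = (z_α + z_β) / √n
d = (1.960 + 1.282) / √24
d = 3.242 / 4.899
d ≈ 0.66

By Cohen's convention (0.2 small / 0.5 medium / 0.8 large): medium effect.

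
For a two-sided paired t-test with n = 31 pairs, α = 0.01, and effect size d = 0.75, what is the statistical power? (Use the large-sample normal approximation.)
Power ≈ 0.95

Power calculation (paired t-test, normal approximation):
z_β = d · √n - z_{α/2}
z_β = 0.75 · √31 - 2.576
z_β = 0.75 · 5.568 - 2.576
z_β = 1.600

Power = Φ(z_β) = Φ(1.600) ≈ 0.945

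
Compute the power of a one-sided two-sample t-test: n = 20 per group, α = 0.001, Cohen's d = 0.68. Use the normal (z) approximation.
Power ≈ 0.17

Power calculation (two-sample t-test, normal approximation):
z_β = d · √(n/2) - z_α
z_β = 0.68 · √(20/2) - 3.090
z_β = 0.68 · 3.162 - 3.090
z_β = -0.940

Power = Φ(z_β) = Φ(-0.940) ≈ 0.174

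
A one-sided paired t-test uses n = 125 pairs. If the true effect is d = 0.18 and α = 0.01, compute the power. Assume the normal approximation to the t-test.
Power ≈ 0.38

Power calculation (paired t-test, normal approximation):
z_β = d · √n - z_α
z_β = 0.18 · √125 - 2.326
z_β = 0.18 · 11.180 - 2.326
z_β = -0.314

Power = Φ(z_β) = Φ(-0.314) ≈ 0.377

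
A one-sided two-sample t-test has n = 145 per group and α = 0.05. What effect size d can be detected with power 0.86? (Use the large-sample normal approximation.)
d ≈ 0.32

Minimum detectable effect (two-sample t-test, normal approximation):
d = (z_α + z_β) / √(n/2)
d = (1.645 + 1.080) / √(145/2)
d = 2.725 / 8.515
d ≈ 0.32

By Cohen's convention (0.2 small / 0.5 medium / 0.8 large): small effect.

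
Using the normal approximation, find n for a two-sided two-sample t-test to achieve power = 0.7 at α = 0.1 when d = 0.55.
n = 32 per group

Sample size formula (two-sample t-test, normal approximation):
n = 2 · ((z_{α/2} + z_β) / d)²

z_{α/2} = 1.645 (for α = 0.1, two-sided)
z_β = 0.524 (for power = 0.7)
d = 0.55

n = 2 · ((1.645 + 0.524) / 0.55)²
n = 2 · (3.944)²
n ≈ 31.11
Round up to the next whole number: n = 32 per group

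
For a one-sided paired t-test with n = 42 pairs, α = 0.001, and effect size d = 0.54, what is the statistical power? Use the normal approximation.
Power ≈ 0.66

Power calculation (paired t-test, normal approximation):
z_β = d · √n - z_α
z_β = 0.54 · √42 - 3.090
z_β = 0.54 · 6.481 - 3.090
z_β = 0.409

Power = Φ(z_β) = Φ(0.409) ≈ 0.659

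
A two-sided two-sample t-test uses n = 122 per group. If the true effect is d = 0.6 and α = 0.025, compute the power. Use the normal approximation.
Power ≈ 0.99

Power calculation (two-sample t-test, normal approximation):
z_β = d · √(n/2) - z_{α/2}
z_β = 0.6 · √(122/2) - 2.241
z_β = 0.6 · 7.810 - 2.241
z_β = 2.445

Power = Φ(z_β) = Φ(2.445) ≈ 0.993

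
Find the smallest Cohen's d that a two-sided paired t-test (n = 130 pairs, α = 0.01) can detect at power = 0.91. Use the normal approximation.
d ≈ 0.34

Minimum detectable effect (paired t-test, normal approximation):
d = (z_{α/2} + z_β) / √n
d = (2.576 + 1.341) / √130
d = 3.917 / 11.402
d ≈ 0.34

By Cohen's convention (0.2 small / 0.5 medium / 0.8 large): small effect.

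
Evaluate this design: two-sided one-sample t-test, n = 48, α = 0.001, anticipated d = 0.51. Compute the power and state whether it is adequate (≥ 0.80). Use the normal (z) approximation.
Power ≈ 0.60; the study is underpowered (power < 0.80)

Power calculation (one-sample t-test, normal approximation):
z_β = d · √n - z_{α/2}
z_β = 0.51 · √48 - 3.291
z_β = 0.51 · 6.928 - 3.291
z_β = 0.243

Power = Φ(z_β) = Φ(0.243) ≈ 0.596

Effect size d = 0.51 is medium by Cohen's convention (0.2/0.5/0.8).

Threshold: power ≥ 0.80 is conventionally adequate.
Power ≈ 0.60 → the study is underpowered (power < 0.80).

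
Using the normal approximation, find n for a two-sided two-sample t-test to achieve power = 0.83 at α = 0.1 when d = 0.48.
n = 59 per group

Sample size formula (two-sample t-test, normal approximation):
n = 2 · ((z_{α/2} + z_β) / d)²

z_{α/2} = 1.645 (for α = 0.1, two-sided)
z_β = 0.954 (for power = 0.83)
d = 0.48

n = 2 · ((1.645 + 0.954) / 0.48)²
n = 2 · (5.415)²
n ≈ 58.64
Round up to the next whole number: n = 59 per group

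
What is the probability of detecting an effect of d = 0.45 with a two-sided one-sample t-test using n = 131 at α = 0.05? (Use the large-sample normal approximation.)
Power ≈ 1.00

Power calculation (one-sample t-test, normal approximation):
z_β = d · √n - z_{α/2}
z_β = 0.45 · √131 - 1.960
z_β = 0.45 · 11.446 - 1.960
z_β = 3.191

Power = Φ(z_β) = Φ(3.191) ≈ 0.999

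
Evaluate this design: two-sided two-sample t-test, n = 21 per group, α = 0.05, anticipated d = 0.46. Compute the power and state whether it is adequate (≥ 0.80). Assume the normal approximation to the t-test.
Power ≈ 0.32; the study is underpowered (power < 0.80)

Power calculation (two-sample t-test, normal approximation):
z_β = d · √(n/2) - z_{α/2}
z_β = 0.46 · √(21/2) - 1.960
z_β = 0.46 · 3.240 - 1.960
z_β = -0.469

Power = Φ(z_β) = Φ(-0.469) ≈ 0.319

Effect size d = 0.46 is small by Cohen's convention (0.2/0.5/0.8).

Threshold: power ≥ 0.80 is conventionally adequate.
Power ≈ 0.32 → the study is underpowered (power < 0.80).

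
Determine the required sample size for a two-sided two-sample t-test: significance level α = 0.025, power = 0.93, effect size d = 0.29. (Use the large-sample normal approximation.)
n = 329 per group

Sample size formula (two-sample t-test, normal approximation):
n = 2 · ((z_{α/2} + z_β) / d)²

z_{α/2} = 2.241 (for α = 0.025, two-sided)
z_β = 1.476 (for power = 0.93)
d = 0.29

n = 2 · ((2.241 + 1.476) / 0.29)²
n = 2 · (12.817)²
n ≈ 328.55
Round up to the next whole number: n = 329 per group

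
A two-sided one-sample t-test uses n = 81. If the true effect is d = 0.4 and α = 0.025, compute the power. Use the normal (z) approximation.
Power ≈ 0.91

Power calculation (one-sample t-test, normal approximation):
z_β = d · √n - z_{α/2}
z_β = 0.4 · √81 - 2.241
z_β = 0.4 · 9.000 - 2.241
z_β = 1.359

Power = Φ(z_β) = Φ(1.359) ≈ 0.913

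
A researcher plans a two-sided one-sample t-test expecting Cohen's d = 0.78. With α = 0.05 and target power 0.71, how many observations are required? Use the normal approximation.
n = 11

Sample size formula (one-sample t-test, normal approximation):
n = ((z_{α/2} + z_β) / d)²

z_{α/2} = 1.960 (for α = 0.05, two-sided)
z_β = 0.553 (for power = 0.71)
d = 0.78

n = ((1.960 + 0.553) / 0.78)²
n = (3.222)²
n ≈ 10.38
Round up to the next whole number: n = 11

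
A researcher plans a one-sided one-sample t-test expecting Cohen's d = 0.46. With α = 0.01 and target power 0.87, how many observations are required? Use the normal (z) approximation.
n = 57

Sample size formula (one-sample t-test, normal approximation):
n = ((z_α + z_β) / d)²

z_α = 2.326 (for α = 0.01, one-sided)
z_β = 1.126 (for power = 0.87)
d = 0.46

n = ((2.326 + 1.126) / 0.46)²
n = (7.504)²
n ≈ 56.31
Round up to the next whole number: n = 57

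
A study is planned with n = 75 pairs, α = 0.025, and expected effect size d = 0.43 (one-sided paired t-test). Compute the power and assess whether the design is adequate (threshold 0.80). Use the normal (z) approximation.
Power ≈ 0.96; the study is adequately powered (power ≥ 0.80)

Power calculation (paired t-test, normal approximation):
z_β = d · √n - z_α
z_β = 0.43 · √75 - 1.960
z_β = 0.43 · 8.660 - 1.960
z_β = 1.764

Power = Φ(z_β) = Φ(1.764) ≈ 0.961

Effect size d = 0.43 is small by Cohen's convention (0.2/0.5/0.8).

Threshold: power ≥ 0.80 is conventionally adequate.
Power ≈ 0.96 → the study is adequately powered (power ≥ 0.80).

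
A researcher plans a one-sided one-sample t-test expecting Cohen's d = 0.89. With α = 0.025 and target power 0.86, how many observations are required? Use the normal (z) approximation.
n = 12

Sample size formula (one-sample t-test, normal approximation):
n = ((z_α + z_β) / d)²

z_α = 1.960 (for α = 0.025, one-sided)
z_β = 1.080 (for power = 0.86)
d = 0.89

n = ((1.960 + 1.080) / 0.89)²
n = (3.416)²
n ≈ 11.67
Round up to the next whole number: n = 12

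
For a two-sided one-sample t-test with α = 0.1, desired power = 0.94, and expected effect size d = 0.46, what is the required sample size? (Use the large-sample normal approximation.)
n = 49

Sample size formula (one-sample t-test, normal approximation):
n = ((z_{α/2} + z_β) / d)²

z_{α/2} = 1.645 (for α = 0.1, two-sided)
z_β = 1.555 (for power = 0.94)
d = 0.46

n = ((1.645 + 1.555) / 0.46)²
n = (6.957)²
n ≈ 48.40
Round up to the next whole number: n = 49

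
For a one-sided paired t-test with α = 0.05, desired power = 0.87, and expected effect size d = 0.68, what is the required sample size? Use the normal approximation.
n = 17 pairs

Sample size formula (paired t-test, normal approximation):
n = ((z_α + z_β) / d)²

z_α = 1.645 (for α = 0.05, one-sided)
z_β = 1.126 (for power = 0.87)
d = 0.68

n = ((1.645 + 1.126) / 0.68)²
n = (4.075)²
n ≈ 16.61
Round up to the next whole number: n = 17 pairs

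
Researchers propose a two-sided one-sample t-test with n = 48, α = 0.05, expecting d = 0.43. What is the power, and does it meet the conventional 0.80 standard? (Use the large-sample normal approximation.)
Power ≈ 0.85; the study is adequately powered (power ≥ 0.80)

Power calculation (one-sample t-test, normal approximation):
z_β = d · √n - z_{α/2}
z_β = 0.43 · √48 - 1.960
z_β = 0.43 · 6.928 - 1.960
z_β = 1.019

Power = Φ(z_β) = Φ(1.019) ≈ 0.846

Effect size d = 0.43 is small by Cohen's convention (0.2/0.5/0.8).

Threshold: power ≥ 0.80 is conventionally adequate.
Power ≈ 0.85 → the study is adequately powered (power ≥ 0.80).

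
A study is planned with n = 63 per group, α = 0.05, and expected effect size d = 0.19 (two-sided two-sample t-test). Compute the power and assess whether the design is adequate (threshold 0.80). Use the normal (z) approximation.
Power ≈ 0.19; the study is underpowered (power < 0.80)

Power calculation (two-sample t-test, normal approximation):
z_β = d · √(n/2) - z_{α/2}
z_β = 0.19 · √(63/2) - 1.960
z_β = 0.19 · 5.612 - 1.960
z_β = -0.894

Power = Φ(z_β) = Φ(-0.894) ≈ 0.186

Effect size d = 0.19 is very small by Cohen's convention (0.2/0.5/0.8).

Threshold: power ≥ 0.80 is conventionally adequate.
Power ≈ 0.19 → the study is underpowered (power < 0.80).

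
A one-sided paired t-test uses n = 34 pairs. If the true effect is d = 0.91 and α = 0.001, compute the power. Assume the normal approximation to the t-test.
Power ≈ 0.99

Power calculation (paired t-test, normal approximation):
z_β = d · √n - z_α
z_β = 0.91 · √34 - 3.090
z_β = 0.91 · 5.831 - 3.090
z_β = 2.216

Power = Φ(z_β) = Φ(2.216) ≈ 0.987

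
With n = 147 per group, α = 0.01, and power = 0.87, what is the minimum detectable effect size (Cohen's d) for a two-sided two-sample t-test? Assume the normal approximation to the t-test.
d ≈ 0.43

Minimum detectable effect (two-sample t-test, normal approximation):
d = (z_{α/2} + z_β) / √(n/2)
d = (2.576 + 1.126) / √(147/2)
d = 3.702 / 8.573
d ≈ 0.43

By Cohen's convention (0.2 small / 0.5 medium / 0.8 large): small effect.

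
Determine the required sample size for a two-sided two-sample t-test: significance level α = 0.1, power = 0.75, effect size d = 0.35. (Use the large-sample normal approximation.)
n = 88 per group

Sample size formula (two-sample t-test, normal approximation):
n = 2 · ((z_{α/2} + z_β) / d)²

z_{α/2} = 1.645 (for α = 0.1, two-sided)
z_β = 0.674 (for power = 0.75)
d = 0.35

n = 2 · ((1.645 + 0.674) / 0.35)²
n = 2 · (6.626)²
n ≈ 87.81
Round up to the next whole number: n = 88 per group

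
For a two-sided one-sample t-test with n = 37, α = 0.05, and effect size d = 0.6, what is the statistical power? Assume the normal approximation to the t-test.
Power ≈ 0.95

Power calculation (one-sample t-test, normal approximation):
z_β = d · √n - z_{α/2}
z_β = 0.6 · √37 - 1.960
z_β = 0.6 · 6.083 - 1.960
z_β = 1.690

Power = Φ(z_β) = Φ(1.690) ≈ 0.954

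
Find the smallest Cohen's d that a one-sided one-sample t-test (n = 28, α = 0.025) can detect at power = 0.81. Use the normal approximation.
d ≈ 0.54

Minimum detectable effect (one-sample t-test, normal approximation):
d = (z_α + z_β) / √n
d = (1.960 + 0.878) / √28
d = 2.838 / 5.292
d ≈ 0.54

By Cohen's convention (0.2 small / 0.5 medium / 0.8 large): medium effect.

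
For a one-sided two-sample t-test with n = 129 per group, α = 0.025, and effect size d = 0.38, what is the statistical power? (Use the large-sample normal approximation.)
Power ≈ 0.86

Power calculation (two-sample t-test, normal approximation):
z_β = d · √(n/2) - z_α
z_β = 0.38 · √(129/2) - 1.960
z_β = 0.38 · 8.031 - 1.960
z_β = 1.092

Power = Φ(z_β) = Φ(1.092) ≈ 0.863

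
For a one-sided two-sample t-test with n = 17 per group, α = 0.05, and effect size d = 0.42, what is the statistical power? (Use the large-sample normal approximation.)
Power ≈ 0.34

Power calculation (two-sample t-test, normal approximation):
z_β = d · √(n/2) - z_α
z_β = 0.42 · √(17/2) - 1.645
z_β = 0.42 · 2.915 - 1.645
z_β = -0.420

Power = Φ(z_β) = Φ(-0.420) ≈ 0.337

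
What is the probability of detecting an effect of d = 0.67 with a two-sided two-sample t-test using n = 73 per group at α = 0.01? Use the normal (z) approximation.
Power ≈ 0.93

Power calculation (two-sample t-test, normal approximation):
z_β = d · √(n/2) - z_{α/2}
z_β = 0.67 · √(73/2) - 2.576
z_β = 0.67 · 6.042 - 2.576
z_β = 1.472

Power = Φ(z_β) = Φ(1.472) ≈ 0.929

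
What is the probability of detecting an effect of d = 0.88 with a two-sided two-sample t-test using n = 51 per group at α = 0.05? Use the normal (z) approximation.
Power ≈ 0.99

Power calculation (two-sample t-test, normal approximation):
z_β = d · √(n/2) - z_{α/2}
z_β = 0.88 · √(51/2) - 1.960
z_β = 0.88 · 5.050 - 1.960
z_β = 2.484

Power = Φ(z_β) = Φ(2.484) ≈ 0.994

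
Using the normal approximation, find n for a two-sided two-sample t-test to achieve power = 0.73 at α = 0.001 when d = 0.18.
n = 941 per group

Sample size formula (two-sample t-test, normal approximation):
n = 2 · ((z_{α/2} + z_β) / d)²

z_{α/2} = 3.291 (for α = 0.001, two-sided)
z_β = 0.613 (for power = 0.73)
d = 0.18

n = 2 · ((3.291 + 0.613) / 0.18)²
n = 2 · (21.689)²
n ≈ 940.83
Round up to the next whole number: n = 941 per group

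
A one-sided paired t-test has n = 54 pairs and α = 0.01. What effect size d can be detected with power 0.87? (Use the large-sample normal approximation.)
d ≈ 0.47

Minimum detectable effect (paired t-test, normal approximation):
d = (z_α + z_β) / √n
d = (2.326 + 1.126) / √54
d = 3.453 / 7.348
d ≈ 0.47

By Cohen's convention (0.2 small / 0.5 medium / 0.8 large): small effect.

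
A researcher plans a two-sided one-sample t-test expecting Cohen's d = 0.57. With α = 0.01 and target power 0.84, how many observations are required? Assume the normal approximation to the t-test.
n = 40

Sample size formula (one-sample t-test, normal approximation):
n = ((z_{α/2} + z_β) / d)²

z_{α/2} = 2.576 (for α = 0.01, two-sided)
z_β = 0.994 (for power = 0.84)
d = 0.57

n = ((2.576 + 0.994) / 0.57)²
n = (6.263)²
n ≈ 39.23
Round up to the next whole number: n = 40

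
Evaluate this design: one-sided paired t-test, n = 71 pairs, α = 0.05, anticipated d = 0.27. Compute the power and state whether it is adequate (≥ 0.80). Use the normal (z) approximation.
Power ≈ 0.74; the study is underpowered (power < 0.80)

Power calculation (paired t-test, normal approximation):
z_β = d · √n - z_α
z_β = 0.27 · √71 - 1.645
z_β = 0.27 · 8.426 - 1.645
z_β = 0.630

Power = Φ(z_β) = Φ(0.630) ≈ 0.736

Effect size d = 0.27 is small by Cohen's convention (0.2/0.5/0.8).

Threshold: power ≥ 0.80 is conventionally adequate.
Power ≈ 0.74 → the study is underpowered (power < 0.80).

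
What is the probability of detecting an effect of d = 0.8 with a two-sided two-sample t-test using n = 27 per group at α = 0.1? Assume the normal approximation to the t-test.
Power ≈ 0.90

Power calculation (two-sample t-test, normal approximation):
z_β = d · √(n/2) - z_{α/2}
z_β = 0.8 · √(27/2) - 1.645
z_β = 0.8 · 3.674 - 1.645
z_β = 1.295

Power = Φ(z_β) = Φ(1.295) ≈ 0.902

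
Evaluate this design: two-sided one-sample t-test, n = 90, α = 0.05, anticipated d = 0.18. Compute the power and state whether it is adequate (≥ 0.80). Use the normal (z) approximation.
Power ≈ 0.40; the study is underpowered (power < 0.80)

Power calculation (one-sample t-test, normal approximation):
z_β = d · √n - z_{α/2}
z_β = 0.18 · √90 - 1.960
z_β = 0.18 · 9.487 - 1.960
z_β = -0.252

Power = Φ(z_β) = Φ(-0.252) ≈ 0.400

Effect size d = 0.18 is very small by Cohen's convention (0.2/0.5/0.8).

Threshold: power ≥ 0.80 is conventionally adequate.
Power ≈ 0.40 → the study is underpowered (power < 0.80).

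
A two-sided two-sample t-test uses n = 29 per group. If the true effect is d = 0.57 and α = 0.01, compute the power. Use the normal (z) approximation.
Power ≈ 0.34

Power calculation (two-sample t-test, normal approximation):
z_β = d · √(n/2) - z_{α/2}
z_β = 0.57 · √(29/2) - 2.576
z_β = 0.57 · 3.808 - 2.576
z_β = -0.405

Power = Φ(z_β) = Φ(-0.405) ≈ 0.343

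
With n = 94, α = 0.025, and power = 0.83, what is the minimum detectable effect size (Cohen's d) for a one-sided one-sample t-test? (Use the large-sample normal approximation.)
d ≈ 0.30

Minimum detectable effect (one-sample t-test, normal approximation):
d = (z_α + z_β) / √n
d = (1.960 + 0.954) / √94
d = 2.914 / 9.695
d ≈ 0.30

By Cohen's convention (0.2 small / 0.5 medium / 0.8 large): small effect.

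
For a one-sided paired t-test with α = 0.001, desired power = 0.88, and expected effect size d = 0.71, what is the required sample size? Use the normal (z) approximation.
n = 37 pairs

Sample size formula (paired t-test, normal approximation):
n = ((z_α + z_β) / d)²

z_α = 3.090 (for α = 0.001, one-sided)
z_β = 1.175 (for power = 0.88)
d = 0.71

n = ((3.090 + 1.175) / 0.71)²
n = (6.007)²
n ≈ 36.08
Round up to the next whole number: n = 37 pairs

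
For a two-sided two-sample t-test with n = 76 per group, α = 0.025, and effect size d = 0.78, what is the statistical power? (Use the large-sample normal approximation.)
Power ≈ 0.99

Power calculation (two-sample t-test, normal approximation):
z_β = d · √(n/2) - z_{α/2}
z_β = 0.78 · √(76/2) - 2.241
z_β = 0.78 · 6.164 - 2.241
z_β = 2.567

Power = Φ(z_β) = Φ(2.567) ≈ 0.995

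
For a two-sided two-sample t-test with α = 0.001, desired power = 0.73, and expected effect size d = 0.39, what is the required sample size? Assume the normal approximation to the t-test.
n = 201 per group

Sample size formula (two-sample t-test, normal approximation):
n = 2 · ((z_{α/2} + z_β) / d)²

z_{α/2} = 3.291 (for α = 0.001, two-sided)
z_β = 0.613 (for power = 0.73)
d = 0.39

n = 2 · ((3.291 + 0.613) / 0.39)²
n = 2 · (10.010)²
n ≈ 200.40
Round up to the next whole number: n = 201 per group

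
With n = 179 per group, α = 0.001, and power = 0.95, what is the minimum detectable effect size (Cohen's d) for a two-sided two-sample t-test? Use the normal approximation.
d ≈ 0.52

Minimum detectable effect (two-sample t-test, normal approximation):
d = (z_{α/2} + z_β) / √(n/2)
d = (3.291 + 1.645) / √(179/2)
d = 4.935 / 9.460
d ≈ 0.52

By Cohen's convention (0.2 small / 0.5 medium / 0.8 large): medium effect.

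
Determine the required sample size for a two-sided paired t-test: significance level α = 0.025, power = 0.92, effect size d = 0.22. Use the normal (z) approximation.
n = 275 pairs

Sample size formula (paired t-test, normal approximation):
n = ((z_{α/2} + z_β) / d)²

z_{α/2} = 2.241 (for α = 0.025, two-sided)
z_β = 1.405 (for power = 0.92)
d = 0.22

n = ((2.241 + 1.405) / 0.22)²
n = (16.573)²
n ≈ 274.66
Round up to the next whole number: n = 275 pairs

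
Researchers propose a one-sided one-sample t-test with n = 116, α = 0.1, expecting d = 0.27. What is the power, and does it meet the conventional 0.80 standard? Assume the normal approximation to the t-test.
Power ≈ 0.95; the study is adequately powered (power ≥ 0.80)

Power calculation (one-sample t-test, normal approximation):
z_β = d · √n - z_α
z_β = 0.27 · √116 - 1.282
z_β = 0.27 · 10.770 - 1.282
z_β = 1.626

Power = Φ(z_β) = Φ(1.626) ≈ 0.948

Effect size d = 0.27 is small by Cohen's convention (0.2/0.5/0.8).

Threshold: power ≥ 0.80 is conventionally adequate.
Power ≈ 0.95 → the study is adequately powered (power ≥ 0.80).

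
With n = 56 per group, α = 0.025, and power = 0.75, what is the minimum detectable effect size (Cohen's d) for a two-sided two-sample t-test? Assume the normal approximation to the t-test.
d ≈ 0.55

Minimum detectable effect (two-sample t-test, normal approximation):
d = (z_{α/2} + z_β) / √(n/2)
d = (2.241 + 0.674) / √(56/2)
d = 2.916 / 5.292
d ≈ 0.55

By Cohen's convention (0.2 small / 0.5 medium / 0.8 large): medium effect.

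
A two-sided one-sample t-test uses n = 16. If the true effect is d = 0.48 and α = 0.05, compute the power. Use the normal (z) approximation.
Power ≈ 0.48

Power calculation (one-sample t-test, normal approximation):
z_β = d · √n - z_{α/2}
z_β = 0.48 · √16 - 1.960
z_β = 0.48 · 4.000 - 1.960
z_β = -0.040

Power = Φ(z_β) = Φ(-0.040) ≈ 0.484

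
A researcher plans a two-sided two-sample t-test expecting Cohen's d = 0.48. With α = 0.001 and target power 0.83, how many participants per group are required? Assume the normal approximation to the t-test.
n = 157 per group

Sample size formula (two-sample t-test, normal approximation):
n = 2 · ((z_{α/2} + z_β) / d)²

z_{α/2} = 3.291 (for α = 0.001, two-sided)
z_β = 0.954 (for power = 0.83)
d = 0.48

n = 2 · ((3.291 + 0.954) / 0.48)²
n = 2 · (8.844)²
n ≈ 156.43
Round up to the next whole number: n = 157 per group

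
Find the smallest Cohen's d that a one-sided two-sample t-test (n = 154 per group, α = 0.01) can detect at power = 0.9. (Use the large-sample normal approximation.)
d ≈ 0.41

Minimum detectable effect (two-sample t-test, normal approximation):
d = (z_α + z_β) / √(n/2)
d = (2.326 + 1.282) / √(154/2)
d = 3.608 / 8.775
d ≈ 0.41

By Cohen's convention (0.2 small / 0.5 medium / 0.8 large): small effect.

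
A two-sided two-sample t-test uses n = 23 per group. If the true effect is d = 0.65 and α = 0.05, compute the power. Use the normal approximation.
Power ≈ 0.60

Power calculation (two-sample t-test, normal approximation):
z_β = d · √(n/2) - z_{α/2}
z_β = 0.65 · √(23/2) - 1.960
z_β = 0.65 · 3.391 - 1.960
z_β = 0.244

Power = Φ(z_β) = Φ(0.244) ≈ 0.596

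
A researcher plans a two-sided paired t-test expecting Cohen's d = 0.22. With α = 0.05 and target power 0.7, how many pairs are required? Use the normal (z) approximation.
n = 128 pairs

Sample size formula (paired t-test, normal approximation):
n = ((z_{α/2} + z_β) / d)²

z_{α/2} = 1.960 (for α = 0.05, two-sided)
z_β = 0.524 (for power = 0.7)
d = 0.22

n = ((1.960 + 0.524) / 0.22)²
n = (11.291)²
n ≈ 127.49
Round up to the next whole number: n = 128 pairs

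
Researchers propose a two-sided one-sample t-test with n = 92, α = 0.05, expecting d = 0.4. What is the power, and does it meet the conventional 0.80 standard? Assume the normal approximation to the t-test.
Power ≈ 0.97; the study is adequately powered (power ≥ 0.80)

Power calculation (one-sample t-test, normal approximation):
z_β = d · √n - z_{α/2}
z_β = 0.4 · √92 - 1.960
z_β = 0.4 · 9.592 - 1.960
z_β = 1.877

Power = Φ(z_β) = Φ(1.877) ≈ 0.970

Effect size d = 0.4 is small by Cohen's convention (0.2/0.5/0.8).

Threshold: power ≥ 0.80 is conventionally adequate.
Power ≈ 0.97 → the study is adequately powered (power ≥ 0.80).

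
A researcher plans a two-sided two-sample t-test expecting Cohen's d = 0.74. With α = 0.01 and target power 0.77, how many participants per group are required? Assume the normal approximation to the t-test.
n = 41 per group

Sample size formula (two-sample t-test, normal approximation):
n = 2 · ((z_{α/2} + z_β) / d)²

z_{α/2} = 2.576 (for α = 0.01, two-sided)
z_β = 0.739 (for power = 0.77)
d = 0.74

n = 2 · ((2.576 + 0.739) / 0.74)²
n = 2 · (4.480)²
n ≈ 40.14
Round up to the next whole number: n = 41 per group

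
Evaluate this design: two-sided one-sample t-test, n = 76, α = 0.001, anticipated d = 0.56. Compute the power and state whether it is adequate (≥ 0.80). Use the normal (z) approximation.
Power ≈ 0.94; the study is adequately powered (power ≥ 0.80)

Power calculation (one-sample t-test, normal approximation):
z_β = d · √n - z_{α/2}
z_β = 0.56 · √76 - 3.291
z_β = 0.56 · 8.718 - 3.291
z_β = 1.591

Power = Φ(z_β) = Φ(1.591) ≈ 0.944

Effect size d = 0.56 is medium by Cohen's convention (0.2/0.5/0.8).

Threshold: power ≥ 0.80 is conventionally adequate.
Power ≈ 0.94 → the study is adequately powered (power ≥ 0.80).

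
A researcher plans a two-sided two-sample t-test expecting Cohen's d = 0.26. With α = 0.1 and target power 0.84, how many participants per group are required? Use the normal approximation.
n = 207 per group

Sample size formula (two-sample t-test, normal approximation):
n = 2 · ((z_{α/2} + z_β) / d)²

z_{α/2} = 1.645 (for α = 0.1, two-sided)
z_β = 0.994 (for power = 0.84)
d = 0.26

n = 2 · ((1.645 + 0.994) / 0.26)²
n = 2 · (10.150)²
n ≈ 206.04
Round up to the next whole number: n = 207 per group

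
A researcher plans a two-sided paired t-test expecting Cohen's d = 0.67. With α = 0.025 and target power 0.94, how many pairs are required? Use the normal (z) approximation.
n = 33 pairs

Sample size formula (paired t-test, normal approximation):
n = ((z_{α/2} + z_β) / d)²

z_{α/2} = 2.241 (for α = 0.025, two-sided)
z_β = 1.555 (for power = 0.94)
d = 0.67

n = ((2.241 + 1.555) / 0.67)²
n = (5.666)²
n ≈ 32.10
Round up to the next whole number: n = 33 pairs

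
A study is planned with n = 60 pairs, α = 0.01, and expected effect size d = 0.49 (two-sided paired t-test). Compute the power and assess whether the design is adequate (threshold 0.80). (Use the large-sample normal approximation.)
Power ≈ 0.89; the study is adequately powered (power ≥ 0.80)

Power calculation (paired t-test, normal approximation):
z_β = d · √n - z_{α/2}
z_β = 0.49 · √60 - 2.576
z_β = 0.49 · 7.746 - 2.576
z_β = 1.220

Power = Φ(z_β) = Φ(1.220) ≈ 0.889

Effect size d = 0.49 is small by Cohen's convention (0.2/0.5/0.8).

Threshold: power ≥ 0.80 is conventionally adequate.
Power ≈ 0.89 → the study is adequately powered (power ≥ 0.80).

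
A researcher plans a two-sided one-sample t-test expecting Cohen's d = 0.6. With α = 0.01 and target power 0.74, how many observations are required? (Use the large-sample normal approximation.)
n = 29

Sample size formula (one-sample t-test, normal approximation):
n = ((z_{α/2} + z_β) / d)²

z_{α/2} = 2.576 (for α = 0.01, two-sided)
z_β = 0.643 (for power = 0.74)
d = 0.6

n = ((2.576 + 0.643) / 0.6)²
n = (5.365)²
n ≈ 28.78
Round up to the next whole number: n = 29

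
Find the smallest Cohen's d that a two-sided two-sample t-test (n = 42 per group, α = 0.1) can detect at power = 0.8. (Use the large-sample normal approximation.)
d ≈ 0.54

Minimum detectable effect (two-sample t-test, normal approximation):
d = (z_{α/2} + z_β) / √(n/2)
d = (1.645 + 0.842) / √(42/2)
d = 2.486 / 4.583
d ≈ 0.54

By Cohen's convention (0.2 small / 0.5 medium / 0.8 large): medium effect.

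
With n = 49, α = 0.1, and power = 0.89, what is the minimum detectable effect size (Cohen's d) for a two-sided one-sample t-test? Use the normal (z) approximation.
d ≈ 0.41

Minimum detectable effect (one-sample t-test, normal approximation):
d = (z_{α/2} + z_β) / √n
d = (1.645 + 1.227) / √49
d = 2.871 / 7.000
d ≈ 0.41

By Cohen's convention (0.2 small / 0.5 medium / 0.8 large): small effect.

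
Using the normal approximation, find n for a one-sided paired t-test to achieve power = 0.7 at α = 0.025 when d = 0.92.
n = 8 pairs

Sample size formula (paired t-test, normal approximation):
n = ((z_α + z_β) / d)²

z_α = 1.960 (for α = 0.025, one-sided)
z_β = 0.524 (for power = 0.7)
d = 0.92

n = ((1.960 + 0.524) / 0.92)²
n = (2.700)²
n ≈ 7.29
Round up to the next whole number: n = 8 pairs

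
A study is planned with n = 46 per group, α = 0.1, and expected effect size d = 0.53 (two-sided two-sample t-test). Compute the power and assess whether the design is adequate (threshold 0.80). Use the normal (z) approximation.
Power ≈ 0.82; the study is adequately powered (power ≥ 0.80)

Power calculation (two-sample t-test, normal approximation):
z_β = d · √(n/2) - z_{α/2}
z_β = 0.53 · √(46/2) - 1.645
z_β = 0.53 · 4.796 - 1.645
z_β = 0.897

Power = Φ(z_β) = Φ(0.897) ≈ 0.815

Effect size d = 0.53 is medium by Cohen's convention (0.2/0.5/0.8).

Threshold: power ≥ 0.80 is conventionally adequate.
Power ≈ 0.82 → the study is adequately powered (power ≥ 0.80).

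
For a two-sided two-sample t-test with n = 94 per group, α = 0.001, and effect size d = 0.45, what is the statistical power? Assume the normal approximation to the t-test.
Power ≈ 0.42

Power calculation (two-sample t-test, normal approximation):
z_β = d · √(n/2) - z_{α/2}
z_β = 0.45 · √(94/2) - 3.291
z_β = 0.45 · 6.856 - 3.291
z_β = -0.205

Power = Φ(z_β) = Φ(-0.205) ≈ 0.419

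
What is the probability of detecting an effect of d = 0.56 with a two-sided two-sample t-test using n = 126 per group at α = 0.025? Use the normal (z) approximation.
Power ≈ 0.99

Power calculation (two-sample t-test, normal approximation):
z_β = d · √(n/2) - z_{α/2}
z_β = 0.56 · √(126/2) - 2.241
z_β = 0.56 · 7.937 - 2.241
z_β = 2.203

Power = Φ(z_β) = Φ(2.203) ≈ 0.986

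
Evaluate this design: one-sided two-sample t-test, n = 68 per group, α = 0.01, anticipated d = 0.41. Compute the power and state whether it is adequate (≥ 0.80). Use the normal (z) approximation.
Power ≈ 0.53; the study is underpowered (power < 0.80)

Power calculation (two-sample t-test, normal approximation):
z_β = d · √(n/2) - z_α
z_β = 0.41 · √(68/2) - 2.326
z_β = 0.41 · 5.831 - 2.326
z_β = 0.064

Power = Φ(z_β) = Φ(0.064) ≈ 0.526

Effect size d = 0.41 is small by Cohen's convention (0.2/0.5/0.8).

Threshold: power ≥ 0.80 is conventionally adequate.
Power ≈ 0.53 → the study is underpowered (power < 0.80).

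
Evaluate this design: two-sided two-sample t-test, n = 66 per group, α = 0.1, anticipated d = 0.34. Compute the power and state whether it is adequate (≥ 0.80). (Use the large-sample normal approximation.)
Power ≈ 0.62; the study is underpowered (power < 0.80)

Power calculation (two-sample t-test, normal approximation):
z_β = d · √(n/2) - z_{α/2}
z_β = 0.34 · √(66/2) - 1.645
z_β = 0.34 · 5.745 - 1.645
z_β = 0.308

Power = Φ(z_β) = Φ(0.308) ≈ 0.621

Effect size d = 0.34 is small by Cohen's convention (0.2/0.5/0.8).

Threshold: power ≥ 0.80 is conventionally adequate.
Power ≈ 0.62 → the study is underpowered (power < 0.80).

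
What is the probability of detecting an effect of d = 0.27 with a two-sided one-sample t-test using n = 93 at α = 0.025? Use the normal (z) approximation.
Power ≈ 0.64

Power calculation (one-sample t-test, normal approximation):
z_β = d · √n - z_{α/2}
z_β = 0.27 · √93 - 2.241
z_β = 0.27 · 9.644 - 2.241
z_β = 0.362

Power = Φ(z_β) = Φ(0.362) ≈ 0.641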